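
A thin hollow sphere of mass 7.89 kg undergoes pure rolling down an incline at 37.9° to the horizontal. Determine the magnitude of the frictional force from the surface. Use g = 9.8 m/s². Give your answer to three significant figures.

f ≈ 19.0 N

With I = (2/3)MR², the ratio k = I/(MR²) is 2/3.
Newton's second law down the slope: Mg sinθ − f = Ma. The torque equation fR = Iα (with α = a/R) gives f = kMa.
Combining, a = g sinθ/(1+k) and f = kMa = kMg sinθ/(1+k).
f = (2/3) × 7.89 × 9.8 × sin37.9° / 1.667 ≈ 19.0 N.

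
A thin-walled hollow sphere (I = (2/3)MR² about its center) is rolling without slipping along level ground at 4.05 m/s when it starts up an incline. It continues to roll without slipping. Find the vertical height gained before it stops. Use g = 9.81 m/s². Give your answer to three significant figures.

The moment of inertia is (2/3)MR², giving k ≡ I/(MR²) = 2/3.
Since it rolls without slipping, ω = v/R and KE = ½Mv² + ½Iω² = ½(1+k)Mv² = (5/6)Mv².
At the top the kinetic energy is zero, so (5/6)Mv₀² = Mgh.
Thus h = (1+k)v₀²/(2g) = 1.667 × 4.05² / (2 × 9.81) ≈ 1.39 m.

h ≈ 1.39 m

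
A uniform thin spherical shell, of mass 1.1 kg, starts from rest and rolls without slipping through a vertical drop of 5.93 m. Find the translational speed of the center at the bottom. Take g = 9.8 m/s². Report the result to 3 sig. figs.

With I = (2/3)MR², the ratio k = I/(MR²) is 2/3.
Rolling without slipping gives ω = v/R, so the total kinetic energy is ½Mv² + ½Iω² = ½(1+k)Mv² = (5/6)Mv².
Setting Mgh = (5/6)Mv² gives v = √(2gh/(1+k)) = √(2·9.8·5.93/1.667) ≈ 8.35 m/s.

v ≈ 8.35 m/s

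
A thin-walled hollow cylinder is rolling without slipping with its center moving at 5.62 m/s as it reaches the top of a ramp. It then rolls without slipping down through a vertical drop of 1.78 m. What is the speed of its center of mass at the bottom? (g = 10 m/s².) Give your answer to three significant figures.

v ≈ 7.03 m/s

For this body I = MR², i.e. k = I/(MR²) = 1.
Pure rolling means v = ωR; then KE = ½Mv² + ½I(v/R)² = ½(1+k)Mv² = Mv².
Energy conservation: Mv₀² + Mgh = Mv², so v² = v₀² + 2gh/(1+k).
v = √(5.62² + 2×10×1.78/2) = √49.38 ≈ 7.03 m/s.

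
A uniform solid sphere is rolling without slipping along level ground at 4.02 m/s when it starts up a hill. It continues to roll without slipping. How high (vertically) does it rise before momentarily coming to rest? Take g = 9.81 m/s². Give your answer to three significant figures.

h ≈ 1.15 m

Here I = (2/5)MR², so the shape factor k = I/(MR²) = 0.4.
Rolling without slipping gives ω = v/R, so the total kinetic energy is ½Mv² + ½Iω² = ½(1+k)Mv² = (7/10)Mv².
At the top the kinetic energy is zero, so (7/10)Mv₀² = Mgh.
Thus h = (1+k)v₀²/(2g) = 1.4 × 4.02² / (2 × 9.81) ≈ 1.15 m.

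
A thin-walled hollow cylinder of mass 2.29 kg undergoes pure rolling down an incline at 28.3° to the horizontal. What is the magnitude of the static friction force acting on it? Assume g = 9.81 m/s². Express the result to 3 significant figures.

f ≈ 5.33 N

For this body I = MR², i.e. k = I/(MR²) = 1.
Newton's second law down the slope: Mg sinθ − f = Ma. The torque equation fR = Iα (with α = a/R) gives f = kMa.
Combining, a = g sinθ/(1+k) and f = kMa = kMg sinθ/(1+k).
f = 1 × 2.29 × 9.81 × sin28.3° / 2 ≈ 5.33 N.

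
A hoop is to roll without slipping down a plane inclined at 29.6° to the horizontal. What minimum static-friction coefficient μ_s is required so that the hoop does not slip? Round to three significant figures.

For this body I = MR², i.e. k = I/(MR²) = 1.
Translational: Mg sinθ − f = Ma. Rotational about the CM: fR = Iα = kMRa, so f = kMa.
These give a = g sinθ/(1+k) and the required friction f = kMg sinθ/(1+k).
With N = Mg cosθ, the no-slip condition f ≤ μN gives μ_min = f/N = k tanθ/(1+k).
μ_min = 1 × tan29.6° / 2 ≈ 0.284.

μ_min ≈ 0.284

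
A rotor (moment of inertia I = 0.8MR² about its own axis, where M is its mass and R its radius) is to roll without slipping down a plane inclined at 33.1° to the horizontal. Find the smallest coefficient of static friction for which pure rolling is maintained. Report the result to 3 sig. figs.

μ_min ≈ 0.290

Here I = 0.8MR², so the shape factor k = I/(MR²) = 0.8.
Translational: Mg sinθ − f = Ma. Rotational about the CM: fR = Iα = kMRa, so f = kMa.
These give a = g sinθ/(1+k) and the required friction f = kMg sinθ/(1+k).
The normal force is N = Mg cosθ, so μ_min = f/N = k tanθ/(1+k).
μ_min = 0.8 × tan33.1° / 1.8 ≈ 0.290.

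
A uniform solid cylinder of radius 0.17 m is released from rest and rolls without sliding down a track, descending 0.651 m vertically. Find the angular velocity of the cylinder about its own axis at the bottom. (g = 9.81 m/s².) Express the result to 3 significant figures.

ω ≈ 17.2 rad/s

The moment of inertia is (1/2)MR², giving k ≡ I/(MR²) = 0.5.
The rolling condition ω = v/R makes the rotational term ½I(v/R)² = ½kMv², so KE_total = ½(1+k)Mv² = (3/4)Mv².
Energy conservation Mgh = ½(1+k)Mv² gives v = √(2gh/(1+k)) = √(2 × 9.81 × 0.651 / 1.5) = 2.918 m/s.
The angular speed follows from ω = v/R = 2.918/0.17 ≈ 17.2 rad/s.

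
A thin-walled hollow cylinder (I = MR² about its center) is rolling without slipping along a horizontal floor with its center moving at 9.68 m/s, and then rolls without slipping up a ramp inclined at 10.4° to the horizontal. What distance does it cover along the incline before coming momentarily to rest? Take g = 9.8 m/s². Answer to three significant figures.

d ≈ 53.0 m

Here I = MR², so the shape factor k = I/(MR²) = 1.
Pure rolling means v = ωR; then KE = ½Mv² + ½I(v/R)² = ½(1+k)Mv² = Mv².
Setting this equal to Mgh gives the vertical rise h = (1+k)v₀²/(2g) = 2×9.68²/(2×9.8) = 9.561 m.
Along the incline, d = h/sinθ = 9.561/sin10.4° ≈ 53.0 m.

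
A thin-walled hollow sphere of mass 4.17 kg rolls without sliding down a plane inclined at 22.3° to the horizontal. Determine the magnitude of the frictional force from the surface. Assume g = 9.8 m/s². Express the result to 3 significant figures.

f ≈ 6.20 N

With I = (2/3)MR², the ratio k = I/(MR²) is 2/3.
Newton's second law down the slope: Mg sinθ − f = Ma. The torque equation fR = Iα (with α = a/R) gives f = kMa.
Combining, a = g sinθ/(1+k) and f = kMa = kMg sinθ/(1+k).
f = (2/3) × 4.17 × 9.8 × sin22.3° / 1.667 ≈ 6.20 N.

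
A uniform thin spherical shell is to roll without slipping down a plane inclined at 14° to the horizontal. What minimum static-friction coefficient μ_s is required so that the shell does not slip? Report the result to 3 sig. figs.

μ_min ≈ 0.0997

For this body I = (2/3)MR², i.e. k = I/(MR²) = 2/3.
Newton's second law down the slope: Mg sinθ − f = Ma. The torque equation fR = Iα (with α = a/R) gives f = kMa.
These give a = g sinθ/(1+k) and the required friction f = kMg sinθ/(1+k).
The normal force is N = Mg cosθ, so μ_min = f/N = k tanθ/(1+k).
μ_min = (2/3) × tan14° / 1.667 ≈ 0.0997.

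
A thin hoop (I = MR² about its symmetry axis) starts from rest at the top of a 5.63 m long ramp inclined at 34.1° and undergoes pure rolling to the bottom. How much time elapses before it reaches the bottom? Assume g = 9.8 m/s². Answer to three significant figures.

The moment of inertia is MR², giving k ≡ I/(MR²) = 1.
Translational: Mg sinθ − f = Ma. Rotational about the CM: fR = Iα = kMRa, so f = kMa.
Hence a = g sinθ/(1+k) = 9.8×sin34.1°/2 = 2.747 m/s².
Starting from rest, L = ½at², so t = √(2L/a) = √(2×5.63/2.747) ≈ 2.02 s.

t ≈ 2.02 s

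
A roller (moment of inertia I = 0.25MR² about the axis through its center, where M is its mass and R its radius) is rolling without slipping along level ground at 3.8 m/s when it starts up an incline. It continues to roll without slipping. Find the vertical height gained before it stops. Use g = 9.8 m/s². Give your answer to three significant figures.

h ≈ 0.921 m

Here I = 0.25MR², so the shape factor k = I/(MR²) = 0.25.
Rolling without slipping gives ω = v/R, so the total kinetic energy is ½Mv² + ½Iω² = ½(1+k)Mv² = (5/8)Mv².
All of this converts to potential energy at the highest point: (5/8)Mv₀² = Mgh.
Thus h = (1+k)v₀²/(2g) = 1.25 × 3.8² / (2 × 9.8) ≈ 0.921 m.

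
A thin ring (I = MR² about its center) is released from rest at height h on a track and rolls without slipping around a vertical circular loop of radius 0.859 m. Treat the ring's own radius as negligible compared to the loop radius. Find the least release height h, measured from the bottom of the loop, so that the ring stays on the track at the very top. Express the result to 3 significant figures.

The moment of inertia is MR², giving k ≡ I/(MR²) = 1.
At the top, contact is just lost when gravity alone supplies the centripetal force: Mg = Mv_top²/r, i.e. v_top² = gr.
With ω = v/R, the kinetic energy at speed v is ½(1+k)Mv² = Mv².
Energy conservation from release (height h) to the top (height 2r): Mgh = Mg(2r) + M·gr.
Thus h_min = 2r + (1+k)r/2 = r(2 + 2/2) = 0.859 × 3 ≈ 2.58 m.

h_min ≈ 2.58 m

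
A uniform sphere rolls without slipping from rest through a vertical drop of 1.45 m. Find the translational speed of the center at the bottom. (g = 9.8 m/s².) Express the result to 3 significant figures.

For this body I = (2/5)MR², i.e. k = I/(MR²) = 0.4.
Rolling without slipping gives ω = v/R, so the total kinetic energy is ½Mv² + ½Iω² = ½(1+k)Mv² = (7/10)Mv².
Setting Mgh = (7/10)Mv² gives v = √(2gh/(1+k)) = √(2·9.8·1.45/1.4) ≈ 4.51 m/s.

v ≈ 4.51 m/s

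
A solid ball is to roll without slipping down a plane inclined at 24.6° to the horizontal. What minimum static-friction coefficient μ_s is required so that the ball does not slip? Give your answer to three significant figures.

The moment of inertia is (2/5)MR², giving k ≡ I/(MR²) = 0.4.
Newton's second law down the slope: Mg sinθ − f = Ma. The torque equation fR = Iα (with α = a/R) gives f = kMa.
These give a = g sinθ/(1+k) and the required friction f = kMg sinθ/(1+k).
The normal force is N = Mg cosθ, so μ_min = f/N = k tanθ/(1+k).
μ_min = 0.4 × tan24.6° / 1.4 ≈ 0.131.

μ_min ≈ 0.131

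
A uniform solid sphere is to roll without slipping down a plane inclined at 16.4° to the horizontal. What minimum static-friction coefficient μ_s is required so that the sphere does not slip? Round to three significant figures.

μ_min ≈ 0.0841

Here I = (2/5)MR², so the shape factor k = I/(MR²) = 0.4.
Newton's second law down the slope: Mg sinθ − f = Ma. The torque equation fR = Iα (with α = a/R) gives f = kMa.
These give a = g sinθ/(1+k) and the required friction f = kMg sinθ/(1+k).
With N = Mg cosθ, the no-slip condition f ≤ μN gives μ_min = f/N = k tanθ/(1+k).
μ_min = 0.4 × tan16.4° / 1.4 ≈ 0.0841.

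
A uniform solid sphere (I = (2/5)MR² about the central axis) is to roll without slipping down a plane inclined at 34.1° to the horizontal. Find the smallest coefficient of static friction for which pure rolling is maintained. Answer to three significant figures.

For this body I = (2/5)MR², i.e. k = I/(MR²) = 0.4.
Along the incline Mg sinθ − f = Ma, and torque about the center fR = Iα = kMR²(a/R) gives f = kMa.
These give a = g sinθ/(1+k) and the required friction f = kMg sinθ/(1+k).
With N = Mg cosθ, the no-slip condition f ≤ μN gives μ_min = f/N = k tanθ/(1+k).
μ_min = 0.4 × tan34.1° / 1.4 ≈ 0.193.

μ_min ≈ 0.193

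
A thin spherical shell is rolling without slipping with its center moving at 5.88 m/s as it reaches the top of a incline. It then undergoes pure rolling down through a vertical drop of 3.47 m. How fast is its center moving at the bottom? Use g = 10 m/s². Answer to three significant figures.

With I = (2/3)MR², the ratio k = I/(MR²) is 2/3.
Since it rolls without slipping, ω = v/R and KE = ½Mv² + ½Iω² = ½(1+k)Mv² = (5/6)Mv².
Conserving energy between top and bottom: (5/6)Mv² = (5/6)Mv₀² + Mgh, hence v² = v₀² + 2gh/(1+k).
v = √(5.88² + 2×10×3.47/1.667) = √76.21 ≈ 8.73 m/s.

v ≈ 8.73 m/s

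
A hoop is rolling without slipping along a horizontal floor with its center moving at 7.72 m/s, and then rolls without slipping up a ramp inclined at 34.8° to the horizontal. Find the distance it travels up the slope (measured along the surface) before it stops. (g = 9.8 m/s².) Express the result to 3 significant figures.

For this body I = MR², i.e. k = I/(MR²) = 1.
Pure rolling means v = ωR; then KE = ½Mv² + ½I(v/R)² = ½(1+k)Mv² = Mv².
Setting this equal to Mgh gives the vertical rise h = (1+k)v₀²/(2g) = 2×7.72²/(2×9.8) = 6.081 m.
The distance along the slope is d = h/sinθ = 6.081/sin34.8° ≈ 10.7 m.

d ≈ 10.7 m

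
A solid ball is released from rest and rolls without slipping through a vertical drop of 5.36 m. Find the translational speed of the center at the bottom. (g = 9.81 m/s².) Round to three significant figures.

v ≈ 8.67 m/s

For this body I = (2/5)MR², i.e. k = I/(MR²) = 0.4.
Rolling without slipping gives ω = v/R, so the total kinetic energy is ½Mv² + ½Iω² = ½(1+k)Mv² = (7/10)Mv².
Energy conservation: Mgh = (7/10)Mv², so v = √(2gh/(1+k)) = √(2 × 9.81 × 5.36 / 1.4) ≈ 8.67 m/s.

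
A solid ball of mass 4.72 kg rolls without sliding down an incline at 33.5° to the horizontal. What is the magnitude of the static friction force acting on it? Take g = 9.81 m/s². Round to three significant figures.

f ≈ 7.30 N

The moment of inertia is (2/5)MR², giving k ≡ I/(MR²) = 0.4.
Newton's second law down the slope: Mg sinθ − f = Ma. The torque equation fR = Iα (with α = a/R) gives f = kMa.
Combining, a = g sinθ/(1+k) and f = kMa = kMg sinθ/(1+k).
f = 0.4 × 4.72 × 9.81 × sin33.5° / 1.4 ≈ 7.30 N.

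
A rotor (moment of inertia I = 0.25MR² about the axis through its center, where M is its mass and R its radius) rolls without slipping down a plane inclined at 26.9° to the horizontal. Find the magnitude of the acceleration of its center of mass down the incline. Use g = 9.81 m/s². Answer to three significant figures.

With I = 0.25MR², the ratio k = I/(MR²) is 0.25.
Translational: Mg sinθ − f = Ma. Rotational about the CM: fR = Iα = kMRa, so f = kMa.
Eliminating f: Mg sinθ = (1+k)Ma, so a = g sinθ/(1+k) = 9.81 × sin26.9° / 1.25 ≈ 3.55 m/s².

a ≈ 3.55 m/s²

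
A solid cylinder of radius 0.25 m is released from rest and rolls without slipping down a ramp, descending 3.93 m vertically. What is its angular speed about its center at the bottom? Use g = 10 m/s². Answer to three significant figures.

For this body I = (1/2)MR², i.e. k = I/(MR²) = 0.5.
Pure rolling means v = ωR; then KE = ½Mv² + ½I(v/R)² = ½(1+k)Mv² = (3/4)Mv².
Energy conservation Mgh = ½(1+k)Mv² gives v = √(2gh/(1+k)) = √(2 × 10 × 3.93 / 1.5) = 7.239 m/s.
The angular speed follows from ω = v/R = 7.239/0.25 ≈ 29.0 rad/s.

ω ≈ 29.0 rad/s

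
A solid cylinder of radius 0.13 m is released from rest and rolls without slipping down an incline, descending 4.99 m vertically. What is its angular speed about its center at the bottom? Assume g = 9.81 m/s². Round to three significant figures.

ω ≈ 62.1 rad/s

The moment of inertia is (1/2)MR², giving k ≡ I/(MR²) = 0.5.
Rolling without slipping gives ω = v/R, so the total kinetic energy is ½Mv² + ½Iω² = ½(1+k)Mv² = (3/4)Mv².
Energy conservation Mgh = ½(1+k)Mv² gives v = √(2gh/(1+k)) = √(2 × 9.81 × 4.99 / 1.5) = 8.079 m/s.
The angular speed follows from ω = v/R = 8.079/0.13 ≈ 62.1 rad/s.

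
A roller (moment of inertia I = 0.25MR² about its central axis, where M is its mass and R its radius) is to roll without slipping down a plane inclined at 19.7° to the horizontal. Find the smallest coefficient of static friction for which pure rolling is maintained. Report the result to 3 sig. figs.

μ_min ≈ 0.0716

The moment of inertia is 0.25MR², giving k ≡ I/(MR²) = 0.25.
Along the incline Mg sinθ − f = Ma, and torque about the center fR = Iα = kMR²(a/R) gives f = kMa.
These give a = g sinθ/(1+k) and the required friction f = kMg sinθ/(1+k).
With N = Mg cosθ, the no-slip condition f ≤ μN gives μ_min = f/N = k tanθ/(1+k).
μ_min = 0.25 × tan19.7° / 1.25 ≈ 0.0716.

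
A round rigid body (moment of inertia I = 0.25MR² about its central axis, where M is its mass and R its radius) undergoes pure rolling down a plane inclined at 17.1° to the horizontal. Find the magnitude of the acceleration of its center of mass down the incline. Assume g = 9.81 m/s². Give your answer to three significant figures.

a ≈ 2.31 m/s²

For this body I = 0.25MR², i.e. k = I/(MR²) = 0.25.
Translational: Mg sinθ − f = Ma. Rotational about the CM: fR = Iα = kMRa, so f = kMa.
Eliminating f: Mg sinθ = (1+k)Ma, so a = g sinθ/(1+k) = 9.81 × sin17.1° / 1.25 ≈ 2.31 m/s².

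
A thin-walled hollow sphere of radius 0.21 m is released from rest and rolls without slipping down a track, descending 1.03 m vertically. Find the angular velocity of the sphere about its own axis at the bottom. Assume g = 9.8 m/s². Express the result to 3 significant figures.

Here I = (2/3)MR², so the shape factor k = I/(MR²) = 2/3.
Rolling without slipping gives ω = v/R, so the total kinetic energy is ½Mv² + ½Iω² = ½(1+k)Mv² = (5/6)Mv².
Energy conservation Mgh = ½(1+k)Mv² gives v = √(2gh/(1+k)) = √(2 × 9.8 × 1.03 / 1.667) = 3.48 m/s.
Then ω = v/R = 3.48 / 0.21 ≈ 16.6 rad/s.

ω ≈ 16.6 rad/s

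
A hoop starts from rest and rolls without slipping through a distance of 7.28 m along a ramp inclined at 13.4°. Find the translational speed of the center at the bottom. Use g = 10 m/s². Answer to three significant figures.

For this body I = MR², i.e. k = I/(MR²) = 1.
The rolling condition ω = v/R makes the rotational term ½I(v/R)² = ½kMv², so KE_total = ½(1+k)Mv² = Mv².
The vertical drop is h = L sinθ = 7.28 × sin13.4° = 1.687 m.
Energy conservation: Mgh = Mv², so v = √(2gh/(1+k)) = √(2 × 10 × 1.687 / 2) ≈ 4.11 m/s.

v ≈ 4.11 m/s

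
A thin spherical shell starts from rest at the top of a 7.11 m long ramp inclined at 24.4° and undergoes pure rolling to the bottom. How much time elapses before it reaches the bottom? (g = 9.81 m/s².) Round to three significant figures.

Here I = (2/3)MR², so the shape factor k = I/(MR²) = 2/3.
Translational: Mg sinθ − f = Ma. Rotational about the CM: fR = Iα = kMRa, so f = kMa.
Hence a = g sinθ/(1+k) = 9.81×sin24.4°/1.667 = 2.432 m/s².
Starting from rest, L = ½at², so t = √(2L/a) = √(2×7.11/2.432) ≈ 2.42 s.

t ≈ 2.42 s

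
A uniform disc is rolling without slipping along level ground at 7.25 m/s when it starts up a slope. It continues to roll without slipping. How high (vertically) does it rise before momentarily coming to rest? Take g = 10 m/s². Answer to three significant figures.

h ≈ 3.94 m

Here I = (1/2)MR², so the shape factor k = I/(MR²) = 0.5.
Pure rolling means v = ωR; then KE = ½Mv² + ½I(v/R)² = ½(1+k)Mv² = (3/4)Mv².
All of this converts to potential energy at the highest point: (3/4)Mv₀² = Mgh.
Thus h = (1+k)v₀²/(2g) = 1.5 × 7.25² / (2 × 10) ≈ 3.94 m.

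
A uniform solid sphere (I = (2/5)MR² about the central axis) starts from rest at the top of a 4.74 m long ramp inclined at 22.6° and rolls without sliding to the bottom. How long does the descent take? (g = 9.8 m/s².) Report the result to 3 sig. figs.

t ≈ 1.88 s

With I = (2/5)MR², the ratio k = I/(MR²) is 0.4.
Along the incline Mg sinθ − f = Ma, and torque about the center fR = Iα = kMR²(a/R) gives f = kMa.
Hence a = g sinθ/(1+k) = 9.8×sin22.6°/1.4 = 2.69 m/s².
Starting from rest, L = ½at², so t = √(2L/a) = √(2×4.74/2.69) ≈ 1.88 s.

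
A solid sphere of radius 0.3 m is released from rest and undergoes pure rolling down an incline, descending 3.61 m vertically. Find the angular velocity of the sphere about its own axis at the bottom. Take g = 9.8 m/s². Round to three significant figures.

ω ≈ 23.7 rad/s

For this body I = (2/5)MR², i.e. k = I/(MR²) = 0.4.
Rolling without slipping gives ω = v/R, so the total kinetic energy is ½Mv² + ½Iω² = ½(1+k)Mv² = (7/10)Mv².
Energy conservation Mgh = ½(1+k)Mv² gives v = √(2gh/(1+k)) = √(2 × 9.8 × 3.61 / 1.4) = 7.109 m/s.
Then ω = v/R = 7.109 / 0.3 ≈ 23.7 rad/s.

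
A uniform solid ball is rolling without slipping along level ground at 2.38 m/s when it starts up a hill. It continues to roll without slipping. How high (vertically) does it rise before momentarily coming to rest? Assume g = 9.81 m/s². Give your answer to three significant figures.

For this body I = (2/5)MR², i.e. k = I/(MR²) = 0.4.
Rolling without slipping gives ω = v/R, so the total kinetic energy is ½Mv² + ½Iω² = ½(1+k)Mv² = (7/10)Mv².
At the top the kinetic energy is zero, so (7/10)Mv₀² = Mgh.
Thus h = (1+k)v₀²/(2g) = 1.4 × 2.38² / (2 × 9.81) ≈ 0.404 m.

h ≈ 0.404 m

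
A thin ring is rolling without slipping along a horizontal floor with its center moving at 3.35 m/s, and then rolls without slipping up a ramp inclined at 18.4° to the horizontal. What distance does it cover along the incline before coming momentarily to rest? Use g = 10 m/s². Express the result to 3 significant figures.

For this body I = MR², i.e. k = I/(MR²) = 1.
Pure rolling means v = ωR; then KE = ½Mv² + ½I(v/R)² = ½(1+k)Mv² = Mv².
Setting this equal to Mgh gives the vertical rise h = (1+k)v₀²/(2g) = 2×3.35²/(2×10) = 1.122 m.
Along the incline, d = h/sinθ = 1.122/sin18.4° ≈ 3.56 m.

d ≈ 3.56 m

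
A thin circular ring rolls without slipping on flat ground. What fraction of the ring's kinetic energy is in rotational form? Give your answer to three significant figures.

fraction ≈ 0.500

With I = MR², the ratio k = I/(MR²) is 1.
Since ω = v/R, the translational part is ½Mv² and the rotational part is ½I(v/R)² = ½kMv²; the total is ½(1+k)Mv².
The rotational fraction is therefore k/(1+k) = 1/2 ≈ 0.500.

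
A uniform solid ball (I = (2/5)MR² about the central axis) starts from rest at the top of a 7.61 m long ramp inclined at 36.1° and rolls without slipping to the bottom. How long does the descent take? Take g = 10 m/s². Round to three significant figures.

The moment of inertia is (2/5)MR², giving k ≡ I/(MR²) = 0.4.
Translational: Mg sinθ − f = Ma. Rotational about the CM: fR = Iα = kMRa, so f = kMa.
Hence a = g sinθ/(1+k) = 10×sin36.1°/1.4 = 4.209 m/s².
With constant a from rest, t = √(2L/a) = √(2·7.61/4.209) ≈ 1.90 s.

t ≈ 1.90 s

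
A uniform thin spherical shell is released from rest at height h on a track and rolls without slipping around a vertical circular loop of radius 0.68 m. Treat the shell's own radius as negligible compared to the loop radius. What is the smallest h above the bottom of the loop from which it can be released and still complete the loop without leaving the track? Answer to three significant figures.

The moment of inertia is (2/3)MR², giving k ≡ I/(MR²) = 2/3.
At the top of the loop, the minimum-contact condition is Mg = Mv_top²/r, so v_top² = gr.
With ω = v/R, the kinetic energy at speed v is ½(1+k)Mv² = (5/6)Mv².
Energy conservation from release (height h) to the top (height 2r): Mgh = Mg(2r) + (5/6)M·gr.
Thus h_min = 2r + (1+k)r/2 = r(2 + 1.667/2) = 0.68 × 2.833 ≈ 1.93 m.

h_min ≈ 1.93 m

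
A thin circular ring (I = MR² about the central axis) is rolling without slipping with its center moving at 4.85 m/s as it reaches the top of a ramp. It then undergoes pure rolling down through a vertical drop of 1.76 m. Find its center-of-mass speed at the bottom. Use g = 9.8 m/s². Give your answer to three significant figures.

The moment of inertia is MR², giving k ≡ I/(MR²) = 1.
The rolling condition ω = v/R makes the rotational term ½I(v/R)² = ½kMv², so KE_total = ½(1+k)Mv² = Mv².
Energy conservation: Mv₀² + Mgh = Mv², so v² = v₀² + 2gh/(1+k).
v = √(4.85² + 2×9.8×1.76/2) = √40.77 ≈ 6.39 m/s.

v ≈ 6.39 m/s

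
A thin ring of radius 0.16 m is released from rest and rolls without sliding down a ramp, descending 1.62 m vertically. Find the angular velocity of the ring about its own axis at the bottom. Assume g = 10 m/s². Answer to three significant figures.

ω ≈ 25.2 rad/s

With I = MR², the ratio k = I/(MR²) is 1.
Rolling without slipping gives ω = v/R, so the total kinetic energy is ½Mv² + ½Iω² = ½(1+k)Mv² = Mv².
Energy conservation Mgh = ½(1+k)Mv² gives v = √(2gh/(1+k)) = √(2 × 10 × 1.62 / 2) = 4.025 m/s.
Then ω = v/R = 4.025 / 0.16 ≈ 25.2 rad/s.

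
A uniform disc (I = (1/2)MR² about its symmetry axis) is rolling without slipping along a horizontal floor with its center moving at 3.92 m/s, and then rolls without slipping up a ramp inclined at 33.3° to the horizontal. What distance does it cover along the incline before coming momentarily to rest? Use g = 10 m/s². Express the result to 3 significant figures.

d ≈ 2.10 m

For this body I = (1/2)MR², i.e. k = I/(MR²) = 0.5.
Since it rolls without slipping, ω = v/R and KE = ½Mv² + ½Iω² = ½(1+k)Mv² = (3/4)Mv².
Setting this equal to Mgh gives the vertical rise h = (1+k)v₀²/(2g) = 1.5×3.92²/(2×10) = 1.152 m.
The distance along the slope is d = h/sinθ = 1.152/sin33.3° ≈ 2.10 m.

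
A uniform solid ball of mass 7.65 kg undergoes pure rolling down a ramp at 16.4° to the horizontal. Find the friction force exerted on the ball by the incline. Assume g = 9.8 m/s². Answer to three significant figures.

f ≈ 6.05 N

For this body I = (2/5)MR², i.e. k = I/(MR²) = 0.4.
Newton's second law down the slope: Mg sinθ − f = Ma. The torque equation fR = Iα (with α = a/R) gives f = kMa.
Combining, a = g sinθ/(1+k) and f = kMa = kMg sinθ/(1+k).
f = 0.4 × 7.65 × 9.8 × sin16.4° / 1.4 ≈ 6.05 N.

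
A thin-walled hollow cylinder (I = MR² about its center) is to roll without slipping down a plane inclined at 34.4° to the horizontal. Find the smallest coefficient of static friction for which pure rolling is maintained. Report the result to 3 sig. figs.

μ_min ≈ 0.342

The moment of inertia is MR², giving k ≡ I/(MR²) = 1.
Along the incline Mg sinθ − f = Ma, and torque about the center fR = Iα = kMR²(a/R) gives f = kMa.
These give a = g sinθ/(1+k) and the required friction f = kMg sinθ/(1+k).
The normal force is N = Mg cosθ, so μ_min = f/N = k tanθ/(1+k).
μ_min = 1 × tan34.4° / 2 ≈ 0.342.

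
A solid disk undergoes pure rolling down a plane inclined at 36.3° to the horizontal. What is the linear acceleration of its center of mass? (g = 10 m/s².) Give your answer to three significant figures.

The moment of inertia is (1/2)MR², giving k ≡ I/(MR²) = 0.5.
Translational: Mg sinθ − f = Ma. Rotational about the CM: fR = Iα = kMRa, so f = kMa.
Eliminating f: Mg sinθ = (1+k)Ma, so a = g sinθ/(1+k) = 10 × sin36.3° / 1.5 ≈ 3.95 m/s².

a ≈ 3.95 m/s²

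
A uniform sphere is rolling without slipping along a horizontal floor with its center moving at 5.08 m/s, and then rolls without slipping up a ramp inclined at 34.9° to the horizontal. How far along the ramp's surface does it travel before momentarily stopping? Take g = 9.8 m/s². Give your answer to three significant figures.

d ≈ 3.22 m

The moment of inertia is (2/5)MR², giving k ≡ I/(MR²) = 0.4.
Rolling without slipping gives ω = v/R, so the total kinetic energy is ½Mv² + ½Iω² = ½(1+k)Mv² = (7/10)Mv².
Setting this equal to Mgh gives the vertical rise h = (1+k)v₀²/(2g) = 1.4×5.08²/(2×9.8) = 1.843 m.
Along the incline, d = h/sinθ = 1.843/sin34.9° ≈ 3.22 m.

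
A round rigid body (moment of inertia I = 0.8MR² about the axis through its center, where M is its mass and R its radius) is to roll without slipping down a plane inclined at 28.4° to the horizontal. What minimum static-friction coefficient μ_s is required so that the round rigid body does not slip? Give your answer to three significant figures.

With I = 0.8MR², the ratio k = I/(MR²) is 0.8.
Translational: Mg sinθ − f = Ma. Rotational about the CM: fR = Iα = kMRa, so f = kMa.
These give a = g sinθ/(1+k) and the required friction f = kMg sinθ/(1+k).
The normal force is N = Mg cosθ, so μ_min = f/N = k tanθ/(1+k).
μ_min = 0.8 × tan28.4° / 1.8 ≈ 0.240.

μ_min ≈ 0.240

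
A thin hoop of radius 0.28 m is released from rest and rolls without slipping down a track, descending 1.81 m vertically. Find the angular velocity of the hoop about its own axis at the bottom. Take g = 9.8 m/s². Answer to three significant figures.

The moment of inertia is MR², giving k ≡ I/(MR²) = 1.
Rolling without slipping gives ω = v/R, so the total kinetic energy is ½Mv² + ½Iω² = ½(1+k)Mv² = Mv².
Energy conservation Mgh = ½(1+k)Mv² gives v = √(2gh/(1+k)) = √(2 × 9.8 × 1.81 / 2) = 4.212 m/s.
The angular speed follows from ω = v/R = 4.212/0.28 ≈ 15.0 rad/s.

ω ≈ 15.0 rad/s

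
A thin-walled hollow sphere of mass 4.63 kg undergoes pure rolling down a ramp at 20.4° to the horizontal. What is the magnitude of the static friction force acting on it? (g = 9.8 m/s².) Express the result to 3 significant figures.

For this body I = (2/3)MR², i.e. k = I/(MR²) = 2/3.
Translational: Mg sinθ − f = Ma. Rotational about the CM: fR = Iα = kMRa, so f = kMa.
Combining, a = g sinθ/(1+k) and f = kMa = kMg sinθ/(1+k).
f = (2/3) × 4.63 × 9.8 × sin20.4° / 1.667 ≈ 6.33 N.

f ≈ 6.33 N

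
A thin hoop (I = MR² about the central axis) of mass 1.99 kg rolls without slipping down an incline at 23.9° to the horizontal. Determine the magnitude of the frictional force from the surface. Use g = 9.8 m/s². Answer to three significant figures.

f ≈ 3.95 N

Here I = MR², so the shape factor k = I/(MR²) = 1.
Translational: Mg sinθ − f = Ma. Rotational about the CM: fR = Iα = kMRa, so f = kMa.
Combining, a = g sinθ/(1+k) and f = kMa = kMg sinθ/(1+k).
f = 1 × 1.99 × 9.8 × sin23.9° / 2 ≈ 3.95 N.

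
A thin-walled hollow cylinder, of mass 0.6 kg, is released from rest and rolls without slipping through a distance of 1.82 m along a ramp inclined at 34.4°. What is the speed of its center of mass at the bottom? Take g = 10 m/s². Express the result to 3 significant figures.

With I = MR², the ratio k = I/(MR²) is 1.
Pure rolling means v = ωR; then KE = ½Mv² + ½I(v/R)² = ½(1+k)Mv² = Mv².
The vertical drop is h = L sinθ = 1.82 × sin34.4° = 1.028 m.
Setting Mgh = Mv² gives v = √(2gh/(1+k)) = √(2·10·1.028/2) ≈ 3.21 m/s.

v ≈ 3.21 m/s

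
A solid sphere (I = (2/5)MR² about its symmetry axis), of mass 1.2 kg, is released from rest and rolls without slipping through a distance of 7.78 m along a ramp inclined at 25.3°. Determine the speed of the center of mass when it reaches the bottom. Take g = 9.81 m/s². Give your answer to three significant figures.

v ≈ 6.83 m/s

Here I = (2/5)MR², so the shape factor k = I/(MR²) = 0.4.
The rolling condition ω = v/R makes the rotational term ½I(v/R)² = ½kMv², so KE_total = ½(1+k)Mv² = (7/10)Mv².
The vertical drop is h = L sinθ = 7.78 × sin25.3° = 3.325 m.
Setting Mgh = (7/10)Mv² gives v = √(2gh/(1+k)) = √(2·9.81·3.325/1.4) ≈ 6.83 m/s.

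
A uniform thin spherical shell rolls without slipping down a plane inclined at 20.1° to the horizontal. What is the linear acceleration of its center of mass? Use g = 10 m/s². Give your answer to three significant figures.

a ≈ 2.06 m/s²

With I = (2/3)MR², the ratio k = I/(MR²) is 2/3.
Along the incline Mg sinθ − f = Ma, and torque about the center fR = Iα = kMR²(a/R) gives f = kMa.
Eliminating f: Mg sinθ = (1+k)Ma, so a = g sinθ/(1+k) = 10 × sin20.1° / 1.667 ≈ 2.06 m/s².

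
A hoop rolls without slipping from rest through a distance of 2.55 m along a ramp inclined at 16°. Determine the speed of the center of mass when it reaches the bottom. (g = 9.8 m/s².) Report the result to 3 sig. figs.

Here I = MR², so the shape factor k = I/(MR²) = 1.
The rolling condition ω = v/R makes the rotational term ½I(v/R)² = ½kMv², so KE_total = ½(1+k)Mv² = Mv².
The vertical drop is h = L sinθ = 2.55 × sin16° = 0.7029 m.
Setting Mgh = Mv² gives v = √(2gh/(1+k)) = √(2·9.8·0.7029/2) ≈ 2.62 m/s.

v ≈ 2.62 m/s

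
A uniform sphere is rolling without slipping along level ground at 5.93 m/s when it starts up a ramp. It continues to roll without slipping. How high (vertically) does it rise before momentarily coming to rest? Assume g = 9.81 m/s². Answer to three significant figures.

h ≈ 2.51 m

Here I = (2/5)MR², so the shape factor k = I/(MR²) = 0.4.
Rolling without slipping gives ω = v/R, so the total kinetic energy is ½Mv² + ½Iω² = ½(1+k)Mv² = (7/10)Mv².
All of this converts to potential energy at the highest point: (7/10)Mv₀² = Mgh.
Thus h = (1+k)v₀²/(2g) = 1.4 × 5.93² / (2 × 9.81) ≈ 2.51 m.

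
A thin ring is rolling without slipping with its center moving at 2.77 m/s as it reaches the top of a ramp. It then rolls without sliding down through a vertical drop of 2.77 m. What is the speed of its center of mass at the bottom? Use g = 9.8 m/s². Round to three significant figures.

v ≈ 5.90 m/s

Here I = MR², so the shape factor k = I/(MR²) = 1.
Since it rolls without slipping, ω = v/R and KE = ½Mv² + ½Iω² = ½(1+k)Mv² = Mv².
Conserving energy between top and bottom: Mv² = Mv₀² + Mgh, hence v² = v₀² + 2gh/(1+k).
v = √(2.77² + 2×9.8×2.77/2) = √34.82 ≈ 5.90 m/s.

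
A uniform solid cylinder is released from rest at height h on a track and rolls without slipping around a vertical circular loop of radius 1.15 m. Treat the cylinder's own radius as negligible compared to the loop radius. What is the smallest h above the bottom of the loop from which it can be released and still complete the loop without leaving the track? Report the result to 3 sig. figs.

h_min ≈ 3.16 m

Here I = (1/2)MR², so the shape factor k = I/(MR²) = 0.5.
At the top of the loop, the minimum-contact condition is Mg = Mv_top²/r, so v_top² = gr.
With ω = v/R, the kinetic energy at speed v is ½(1+k)Mv² = (3/4)Mv².
Energy conservation from release (height h) to the top (height 2r): Mgh = Mg(2r) + (3/4)M·gr.
Thus h_min = 2r + (1+k)r/2 = r(2 + 1.5/2) = 1.15 × 2.75 ≈ 3.16 m.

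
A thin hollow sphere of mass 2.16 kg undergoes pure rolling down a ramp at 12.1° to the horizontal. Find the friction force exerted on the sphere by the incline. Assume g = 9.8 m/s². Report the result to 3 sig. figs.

Here I = (2/3)MR², so the shape factor k = I/(MR²) = 2/3.
Along the incline Mg sinθ − f = Ma, and torque about the center fR = Iα = kMR²(a/R) gives f = kMa.
Combining, a = g sinθ/(1+k) and f = kMa = kMg sinθ/(1+k).
f = (2/3) × 2.16 × 9.8 × sin12.1° / 1.667 ≈ 1.77 N.

f ≈ 1.77 N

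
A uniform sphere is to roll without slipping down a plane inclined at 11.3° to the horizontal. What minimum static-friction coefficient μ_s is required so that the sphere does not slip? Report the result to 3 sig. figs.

μ_min ≈ 0.0571

The moment of inertia is (2/5)MR², giving k ≡ I/(MR²) = 0.4.
Newton's second law down the slope: Mg sinθ − f = Ma. The torque equation fR = Iα (with α = a/R) gives f = kMa.
These give a = g sinθ/(1+k) and the required friction f = kMg sinθ/(1+k).
The normal force is N = Mg cosθ, so μ_min = f/N = k tanθ/(1+k).
μ_min = 0.4 × tan11.3° / 1.4 ≈ 0.0571.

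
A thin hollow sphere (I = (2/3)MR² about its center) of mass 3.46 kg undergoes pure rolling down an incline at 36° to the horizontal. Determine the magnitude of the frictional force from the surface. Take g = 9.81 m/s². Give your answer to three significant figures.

f ≈ 7.98 N

The moment of inertia is (2/3)MR², giving k ≡ I/(MR²) = 2/3.
Newton's second law down the slope: Mg sinθ − f = Ma. The torque equation fR = Iα (with α = a/R) gives f = kMa.
Combining, a = g sinθ/(1+k) and f = kMa = kMg sinθ/(1+k).
f = (2/3) × 3.46 × 9.81 × sin36° / 1.667 ≈ 7.98 N.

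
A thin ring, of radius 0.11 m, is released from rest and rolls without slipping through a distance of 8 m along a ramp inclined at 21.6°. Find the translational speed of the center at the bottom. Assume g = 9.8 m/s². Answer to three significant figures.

For this body I = MR², i.e. k = I/(MR²) = 1.
Pure rolling means v = ωR; then KE = ½Mv² + ½I(v/R)² = ½(1+k)Mv² = Mv².
The vertical drop is h = L sinθ = 8 × sin21.6° = 2.945 m.
Energy conservation: Mgh = Mv², so v = √(2gh/(1+k)) = √(2 × 9.8 × 2.945 / 2) ≈ 5.37 m/s.

v ≈ 5.37 m/s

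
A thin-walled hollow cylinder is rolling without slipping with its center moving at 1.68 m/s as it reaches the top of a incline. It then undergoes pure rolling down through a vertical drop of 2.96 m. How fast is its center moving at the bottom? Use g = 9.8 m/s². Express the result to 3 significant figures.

For this body I = MR², i.e. k = I/(MR²) = 1.
The rolling condition ω = v/R makes the rotational term ½I(v/R)² = ½kMv², so KE_total = ½(1+k)Mv² = Mv².
Conserving energy between top and bottom: Mv² = Mv₀² + Mgh, hence v² = v₀² + 2gh/(1+k).
v = √(1.68² + 2×9.8×2.96/2) = √31.83 ≈ 5.64 m/s.

v ≈ 5.64 m/s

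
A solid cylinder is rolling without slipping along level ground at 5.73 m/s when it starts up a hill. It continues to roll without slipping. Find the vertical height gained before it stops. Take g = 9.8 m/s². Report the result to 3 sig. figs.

h ≈ 2.51 m

With I = (1/2)MR², the ratio k = I/(MR²) is 0.5.
Rolling without slipping gives ω = v/R, so the total kinetic energy is ½Mv² + ½Iω² = ½(1+k)Mv² = (3/4)Mv².
All of this converts to potential energy at the highest point: (3/4)Mv₀² = Mgh.
Thus h = (1+k)v₀²/(2g) = 1.5 × 5.73² / (2 × 9.8) ≈ 2.51 m.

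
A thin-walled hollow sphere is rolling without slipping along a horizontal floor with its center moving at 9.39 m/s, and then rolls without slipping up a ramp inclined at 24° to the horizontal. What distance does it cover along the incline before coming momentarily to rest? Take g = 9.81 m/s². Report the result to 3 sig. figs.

d ≈ 18.4 m

The moment of inertia is (2/3)MR², giving k ≡ I/(MR²) = 2/3.
Rolling without slipping gives ω = v/R, so the total kinetic energy is ½Mv² + ½Iω² = ½(1+k)Mv² = (5/6)Mv².
Setting this equal to Mgh gives the vertical rise h = (1+k)v₀²/(2g) = 1.667×9.39²/(2×9.81) = 7.49 m.
The distance along the slope is d = h/sinθ = 7.49/sin24° ≈ 18.4 m.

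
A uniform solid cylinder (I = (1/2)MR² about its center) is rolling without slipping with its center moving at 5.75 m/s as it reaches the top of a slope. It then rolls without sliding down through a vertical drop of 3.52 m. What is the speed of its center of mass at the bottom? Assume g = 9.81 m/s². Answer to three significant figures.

v ≈ 8.89 m/s

The moment of inertia is (1/2)MR², giving k ≡ I/(MR²) = 0.5.
Since it rolls without slipping, ω = v/R and KE = ½Mv² + ½Iω² = ½(1+k)Mv² = (3/4)Mv².
Energy conservation: (3/4)Mv₀² + Mgh = (3/4)Mv², so v² = v₀² + 2gh/(1+k).
v = √(5.75² + 2×9.81×3.52/1.5) = √79.1 ≈ 8.89 m/s.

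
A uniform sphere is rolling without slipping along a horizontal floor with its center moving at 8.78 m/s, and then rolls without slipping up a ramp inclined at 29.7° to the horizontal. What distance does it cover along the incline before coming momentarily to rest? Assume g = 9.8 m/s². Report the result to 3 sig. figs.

With I = (2/5)MR², the ratio k = I/(MR²) is 0.4.
Since it rolls without slipping, ω = v/R and KE = ½Mv² + ½Iω² = ½(1+k)Mv² = (7/10)Mv².
Setting this equal to Mgh gives the vertical rise h = (1+k)v₀²/(2g) = 1.4×8.78²/(2×9.8) = 5.506 m.
The distance along the slope is d = h/sinθ = 5.506/sin29.7° ≈ 11.1 m.

d ≈ 11.1 m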